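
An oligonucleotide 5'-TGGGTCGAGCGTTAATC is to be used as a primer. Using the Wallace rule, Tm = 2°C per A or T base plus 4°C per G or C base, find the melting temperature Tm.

Counting bases: T=5, G=6, A=3, C=3
AT pairs contribute 8, GC pairs contribute 9.
Tm = 4·9 + 2·8 = 36 + 16 = 52°C

52°C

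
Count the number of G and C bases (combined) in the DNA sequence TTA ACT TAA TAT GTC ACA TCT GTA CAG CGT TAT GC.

12

Base counts: G=5, A=10, C=7, T=13
Total G or C: 5 + 7 = 12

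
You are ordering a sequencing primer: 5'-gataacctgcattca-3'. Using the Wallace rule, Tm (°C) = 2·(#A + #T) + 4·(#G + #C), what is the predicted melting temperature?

Scanning the sequence gives C=4, G=2, T=4, A=5.
AT pairs contribute 9, GC pairs contribute 6.
Tm = 2×9 + 4×6 = 42°C

42°C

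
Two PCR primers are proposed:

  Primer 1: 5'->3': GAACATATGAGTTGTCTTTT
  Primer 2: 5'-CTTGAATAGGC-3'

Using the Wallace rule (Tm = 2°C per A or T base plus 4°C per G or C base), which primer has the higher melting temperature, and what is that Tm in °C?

Primer 1: A+T=14, G+C=6 → Tm = 2(14)+4(6) = 52°C
Primer 2: A+T=6, G+C=5 → Tm = 2(6)+4(5) = 32°C
52°C vs 32°C → primer 1 is higher.

Primer 1, 52°C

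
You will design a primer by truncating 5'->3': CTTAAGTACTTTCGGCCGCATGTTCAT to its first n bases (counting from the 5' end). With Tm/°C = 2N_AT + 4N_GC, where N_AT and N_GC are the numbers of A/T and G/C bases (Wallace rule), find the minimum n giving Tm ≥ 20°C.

n = 8

First 7 bases: CTTAAGT → Tm = 18°C (< 20°C)
First 8 bases: CTTAAGTA → Tm = 20°C (≥ 20°C)
Each additional base adds 2°C (A/T) or 4°C (G/C), so Tm is non-decreasing in n; n = 8 is the first length to reach 20°C.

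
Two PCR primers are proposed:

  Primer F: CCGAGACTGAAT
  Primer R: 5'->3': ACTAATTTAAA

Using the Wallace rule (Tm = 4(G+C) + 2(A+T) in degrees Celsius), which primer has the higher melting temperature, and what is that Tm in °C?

Primer F, 36°C

Primer F: A+T=6, G+C=6 → Tm = 2(6)+4(6) = 36°C
Primer R: A+T=10, G+C=1 → Tm = 2(10)+4(1) = 24°C
36°C vs 24°C → primer F is higher.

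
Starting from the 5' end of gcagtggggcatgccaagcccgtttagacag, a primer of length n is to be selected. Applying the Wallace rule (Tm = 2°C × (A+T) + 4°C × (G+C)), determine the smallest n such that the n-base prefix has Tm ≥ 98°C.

n = 31

First 30 bases: GCAGTGGGGCATGCCAAGCCCGTTTAGACA → Tm = 96°C (< 98°C)
First 31 bases: GCAGTGGGGCATGCCAAGCCCGTTTAGACAG → Tm = 100°C (≥ 98°C)
Each additional base adds 2°C (A/T) or 4°C (G/C), so Tm is non-decreasing in n; n = 31 is the first length to reach 98°C.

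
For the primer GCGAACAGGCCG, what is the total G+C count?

C=4, A=3, G=5, T=0
Total G or C: 5 + 4 = 9

9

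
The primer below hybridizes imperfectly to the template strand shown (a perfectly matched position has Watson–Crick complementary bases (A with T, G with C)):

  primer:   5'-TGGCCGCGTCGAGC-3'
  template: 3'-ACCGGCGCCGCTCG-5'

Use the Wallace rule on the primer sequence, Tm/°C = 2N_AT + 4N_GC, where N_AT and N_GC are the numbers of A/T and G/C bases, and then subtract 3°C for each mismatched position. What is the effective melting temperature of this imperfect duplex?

47°C

Primer base counts: A=1, T=2, G=6, C=5 → A+T=3, G+C=11
Perfect-match Tm = 2(3) + 4(11) = 6 + 44 = 50°C
Mismatches (positions where the bases are not complementary): 1 (at position 9)
Effective Tm = 50 − 1×3 = 50 − 3 = 47°C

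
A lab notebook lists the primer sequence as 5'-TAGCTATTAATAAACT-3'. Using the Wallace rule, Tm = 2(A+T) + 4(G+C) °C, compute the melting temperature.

Counting bases: C=2, A=7, T=6, G=1
AT pairs contribute 13, GC pairs contribute 3.
Tm = 4·3 + 2·13 = 12 + 26 = 38°C

38°C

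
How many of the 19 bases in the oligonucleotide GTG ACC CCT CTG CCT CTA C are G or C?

12

Scanning the sequence gives T=5, A=2, C=9, G=3.
G+C = 3 + 9 = 12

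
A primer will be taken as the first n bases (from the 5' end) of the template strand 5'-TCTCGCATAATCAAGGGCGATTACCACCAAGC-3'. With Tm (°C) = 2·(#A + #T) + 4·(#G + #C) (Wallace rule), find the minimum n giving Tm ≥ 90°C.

n = 31

First 30 bases: TCTCGCATAATCAAGGGCGATTACCACCAA → Tm = 88°C (< 90°C)
First 31 bases: TCTCGCATAATCAAGGGCGATTACCACCAAG → Tm = 92°C (≥ 90°C)
Each additional base adds 2°C (A/T) or 4°C (G/C), so Tm is non-decreasing in n; n = 31 is the first length to reach 90°C.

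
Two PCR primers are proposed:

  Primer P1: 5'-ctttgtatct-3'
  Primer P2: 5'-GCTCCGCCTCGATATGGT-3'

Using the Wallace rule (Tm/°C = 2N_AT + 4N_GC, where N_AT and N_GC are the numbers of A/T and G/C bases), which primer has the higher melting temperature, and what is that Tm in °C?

Primer P2, 58°C

Primer P1: A+T=7, G+C=3 → Tm = 2(7)+4(3) = 26°C
Primer P2: A+T=7, G+C=11 → Tm = 2(7)+4(11) = 58°C
26°C vs 58°C → primer P2 is higher.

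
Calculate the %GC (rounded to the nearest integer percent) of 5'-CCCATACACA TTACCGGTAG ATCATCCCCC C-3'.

Counting bases: G=3, C=14, A=8, T=6
G+C = 3 + 14 = 17 out of 31 bases
%GC = 17/31 × 100 = 54.84% ≈ 55%

55%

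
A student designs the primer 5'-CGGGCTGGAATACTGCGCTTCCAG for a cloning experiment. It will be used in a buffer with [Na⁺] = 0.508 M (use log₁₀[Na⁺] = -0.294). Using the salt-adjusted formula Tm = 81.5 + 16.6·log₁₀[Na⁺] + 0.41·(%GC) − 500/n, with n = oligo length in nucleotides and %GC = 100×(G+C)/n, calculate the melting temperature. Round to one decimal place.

81.4°C

Length n = 24. Base counts: C=7, T=5, A=4, G=8
G+C = 15, so %GC = 15/24 × 100 = 62.5%
Salt term: 16.6 × (-0.294) = -4.88
GC term: 0.41 × 62.5 = 25.625; length term: −500/24 = −20.833
Tm = 81.5 + (-4.88) + 25.625 − 20.833 = 81.412 → 81.4°C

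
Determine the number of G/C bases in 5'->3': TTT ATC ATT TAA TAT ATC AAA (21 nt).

A=9, G=0, C=2, T=10
G+C = 0 + 2 = 2

2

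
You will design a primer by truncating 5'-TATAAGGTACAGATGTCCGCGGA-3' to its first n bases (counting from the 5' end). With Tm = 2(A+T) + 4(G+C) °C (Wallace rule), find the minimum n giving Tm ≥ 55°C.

First 19 bases: TATAAGGTACAGATGTCCG → Tm = 54°C (< 55°C)
First 20 bases: TATAAGGTACAGATGTCCGC → Tm = 58°C (≥ 55°C)
Since every base adds ≥2°C, Tm only increases with n, so the threshold is first crossed at n = 20.

n = 20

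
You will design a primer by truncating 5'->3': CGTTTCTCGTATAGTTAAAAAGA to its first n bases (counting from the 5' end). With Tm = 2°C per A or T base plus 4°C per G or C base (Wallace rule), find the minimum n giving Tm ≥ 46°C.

First 16 bases: CGTTTCTCGTATAGTT → Tm = 44°C (< 46°C)
First 17 bases: CGTTTCTCGTATAGTTA → Tm = 46°C (≥ 46°C)
Each additional base adds 2°C (A/T) or 4°C (G/C), so Tm is non-decreasing in n; n = 17 is the first length to reach 46°C.

n = 17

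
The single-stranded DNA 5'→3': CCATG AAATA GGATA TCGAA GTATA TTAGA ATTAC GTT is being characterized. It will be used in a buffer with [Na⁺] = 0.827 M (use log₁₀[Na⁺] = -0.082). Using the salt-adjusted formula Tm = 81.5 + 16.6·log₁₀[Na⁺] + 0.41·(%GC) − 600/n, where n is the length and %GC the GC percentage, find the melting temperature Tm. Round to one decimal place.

76.2°C

Length n = 38. A=15, C=4, G=7, T=12
G+C = 11, so %GC = 11/38 × 100 = 28.947%
Salt term: 16.6 × (-0.082) = -1.361
GC term: 0.41 × 28.947 = 11.868; length term: −600/38 = −15.789
Tm = 81.5 + (-1.361) + 11.868 − 15.789 = 76.218 → 76.2°C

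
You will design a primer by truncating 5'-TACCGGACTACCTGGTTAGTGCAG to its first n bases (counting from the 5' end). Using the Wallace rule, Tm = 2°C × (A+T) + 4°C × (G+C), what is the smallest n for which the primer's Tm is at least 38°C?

First 11 bases: TACCGGACTAC → Tm = 34°C (< 38°C)
First 12 bases: TACCGGACTACC → Tm = 38°C (≥ 38°C)
Since every base adds ≥2°C, Tm only increases with n, so the threshold is first crossed at n = 12.

n = 12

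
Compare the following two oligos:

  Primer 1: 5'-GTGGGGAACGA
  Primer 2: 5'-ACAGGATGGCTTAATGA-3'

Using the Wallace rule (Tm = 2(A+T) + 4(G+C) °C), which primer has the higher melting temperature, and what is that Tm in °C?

Primer 1: A+T=4, G+C=7 → Tm = 2(4)+4(7) = 36°C
Primer 2: A+T=10, G+C=7 → Tm = 2(10)+4(7) = 48°C
36°C vs 48°C → primer 2 is higher.

Primer 2, 48°C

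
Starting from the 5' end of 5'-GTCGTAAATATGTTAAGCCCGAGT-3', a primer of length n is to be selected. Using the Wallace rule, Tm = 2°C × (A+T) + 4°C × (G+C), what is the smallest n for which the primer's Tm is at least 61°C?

First 21 bases: GTCGTAAATATGTTAAGCCCG → Tm = 60°C (< 61°C)
First 22 bases: GTCGTAAATATGTTAAGCCCGA → Tm = 62°C (≥ 61°C)
Since every base adds ≥2°C, Tm only increases with n, so the threshold is first crossed at n = 22.

n = 22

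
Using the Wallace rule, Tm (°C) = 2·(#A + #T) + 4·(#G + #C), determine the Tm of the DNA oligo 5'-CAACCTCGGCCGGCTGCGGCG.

76°C

G=8, A=2, C=9, T=2
A+T = 4, G+C = 17
Tm = 2(4) + 4(17) = 8 + 68 = 76°C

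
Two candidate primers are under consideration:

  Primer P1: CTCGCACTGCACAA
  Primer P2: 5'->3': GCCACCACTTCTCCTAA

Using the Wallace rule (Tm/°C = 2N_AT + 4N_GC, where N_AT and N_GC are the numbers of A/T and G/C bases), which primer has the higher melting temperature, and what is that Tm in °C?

Primer P2, 52°C

Primer P1: A+T=6, G+C=8 → Tm = 2(6)+4(8) = 44°C
Primer P2: A+T=8, G+C=9 → Tm = 2(8)+4(9) = 52°C
44°C vs 52°C → primer P2 is higher.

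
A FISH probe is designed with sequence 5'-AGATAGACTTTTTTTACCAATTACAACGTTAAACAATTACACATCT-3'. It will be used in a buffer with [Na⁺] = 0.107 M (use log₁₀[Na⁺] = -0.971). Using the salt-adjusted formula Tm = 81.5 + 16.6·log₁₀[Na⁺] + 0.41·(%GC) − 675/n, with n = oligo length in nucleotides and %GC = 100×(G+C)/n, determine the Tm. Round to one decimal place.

61.4°C

Length n = 46. Counting bases: A=18, T=16, G=3, C=9
G+C = 12, so %GC = 12/46 × 100 = 26.087%
Salt term: 16.6 × (-0.971) = -16.119
GC term: 0.41 × 26.087 = 10.696; length term: −675/46 = −14.674
Tm = 81.5 + (-16.119) + 10.696 − 14.674 = 61.403 → 61.4°C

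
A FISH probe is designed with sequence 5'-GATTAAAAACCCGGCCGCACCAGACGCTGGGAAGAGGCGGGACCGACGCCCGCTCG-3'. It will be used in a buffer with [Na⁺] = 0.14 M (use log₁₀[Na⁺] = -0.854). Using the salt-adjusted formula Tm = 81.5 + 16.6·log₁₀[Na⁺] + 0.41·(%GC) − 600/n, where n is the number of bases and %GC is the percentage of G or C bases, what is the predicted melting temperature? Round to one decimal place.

84.4°C

Length n = 56. Base counts: A=14, T=4, C=19, G=19
G+C = 38, so %GC = 38/56 × 100 = 67.857%
Salt term: 16.6 × (-0.854) = -14.176
GC term: 0.41 × 67.857 = 27.821; length term: −600/56 = −10.714
Tm = 81.5 + (-14.176) + 27.821 − 10.714 = 84.431 → 84.4°C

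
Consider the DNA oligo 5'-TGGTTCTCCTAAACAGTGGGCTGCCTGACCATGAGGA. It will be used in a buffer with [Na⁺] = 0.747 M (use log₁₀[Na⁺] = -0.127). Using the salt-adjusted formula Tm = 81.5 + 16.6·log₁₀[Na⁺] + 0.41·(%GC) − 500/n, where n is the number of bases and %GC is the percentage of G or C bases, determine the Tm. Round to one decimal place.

88.0°C

Length n = 37. Scanning the sequence gives T=9, C=9, G=11, A=8.
G+C = 20, so %GC = 20/37 × 100 = 54.054%
Salt term: 16.6 × (-0.127) = -2.108
GC term: 0.41 × 54.054 = 22.162; length term: −500/37 = −13.514
Tm = 81.5 + (-2.108) + 22.162 − 13.514 = 88.04 → 88.0°C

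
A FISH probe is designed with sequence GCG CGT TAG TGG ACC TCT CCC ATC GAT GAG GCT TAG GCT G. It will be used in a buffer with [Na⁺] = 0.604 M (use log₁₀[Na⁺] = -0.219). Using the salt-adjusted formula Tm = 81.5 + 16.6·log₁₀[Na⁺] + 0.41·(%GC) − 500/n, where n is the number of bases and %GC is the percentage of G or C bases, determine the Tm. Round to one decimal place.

90.0°C

Length n = 40. Base counts: T=10, G=13, A=6, C=11
G+C = 24, so %GC = 24/40 × 100 = 60%
Salt term: 16.6 × (-0.219) = -3.635
GC term: 0.41 × 60 = 24.6; length term: −500/40 = −12.5
Tm = 81.5 + (-3.635) + 24.6 − 12.5 = 89.965 → 90.0°C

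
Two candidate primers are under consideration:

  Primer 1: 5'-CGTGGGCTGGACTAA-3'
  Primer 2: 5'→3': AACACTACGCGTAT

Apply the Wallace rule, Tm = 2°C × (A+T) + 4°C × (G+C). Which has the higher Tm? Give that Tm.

Primer 1: A+T=6, G+C=9 → Tm = 2(6)+4(9) = 48°C
Primer 2: A+T=8, G+C=6 → Tm = 2(8)+4(6) = 40°C
48°C vs 40°C → primer 1 is higher.

Primer 1, 48°C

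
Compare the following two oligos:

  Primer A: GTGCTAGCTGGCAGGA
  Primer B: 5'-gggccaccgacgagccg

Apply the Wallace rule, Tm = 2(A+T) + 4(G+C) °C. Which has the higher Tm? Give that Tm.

Primer B, 62°C

Primer A: A+T=6, G+C=10 → Tm = 2(6)+4(10) = 52°C
Primer B: A+T=3, G+C=14 → Tm = 2(3)+4(14) = 62°C
52°C vs 62°C → primer B is higher.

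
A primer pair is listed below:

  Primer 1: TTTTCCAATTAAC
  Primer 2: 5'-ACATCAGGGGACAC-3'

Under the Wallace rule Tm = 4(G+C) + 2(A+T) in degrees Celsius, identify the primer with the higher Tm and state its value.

Primer 1: A+T=10, G+C=3 → Tm = 2(10)+4(3) = 32°C
Primer 2: A+T=6, G+C=8 → Tm = 2(6)+4(8) = 44°C
32°C vs 44°C → primer 2 is higher.

Primer 2, 44°C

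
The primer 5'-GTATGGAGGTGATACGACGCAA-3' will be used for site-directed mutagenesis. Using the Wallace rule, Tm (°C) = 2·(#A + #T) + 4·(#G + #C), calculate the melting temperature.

G=8, T=4, C=3, A=7
AT pairs contribute 11, GC pairs contribute 11.
Tm = 2(11) + 4(11) = 22 + 44 = 66°C

66°C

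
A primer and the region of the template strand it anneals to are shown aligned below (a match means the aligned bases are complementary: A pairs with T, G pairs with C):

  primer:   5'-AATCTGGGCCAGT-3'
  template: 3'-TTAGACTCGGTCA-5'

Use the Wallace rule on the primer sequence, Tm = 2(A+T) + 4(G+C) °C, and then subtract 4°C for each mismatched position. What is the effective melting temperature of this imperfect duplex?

36°C

Primer base counts: A=3, T=3, G=4, C=3 → A+T=6, G+C=7
Perfect-match Tm = 2(6) + 4(7) = 12 + 28 = 40°C
Mismatches (positions where the bases are not complementary): 1 (at position 7)
Effective Tm = 40 − 1×4 = 40 − 4 = 36°C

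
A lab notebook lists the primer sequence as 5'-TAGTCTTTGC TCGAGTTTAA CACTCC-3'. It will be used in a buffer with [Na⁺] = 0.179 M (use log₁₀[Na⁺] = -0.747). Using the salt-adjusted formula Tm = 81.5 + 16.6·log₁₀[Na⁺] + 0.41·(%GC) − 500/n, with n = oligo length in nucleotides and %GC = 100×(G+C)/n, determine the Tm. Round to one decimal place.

Length n = 26. A=5, C=7, T=10, G=4
G+C = 11, so %GC = 11/26 × 100 = 42.308%
Salt term: 16.6 × (-0.747) = -12.4
GC term: 0.41 × 42.308 = 17.346; length term: −500/26 = −19.231
Tm = 81.5 + (-12.4) + 17.346 − 19.231 = 67.215 → 67.2°C

67.2°C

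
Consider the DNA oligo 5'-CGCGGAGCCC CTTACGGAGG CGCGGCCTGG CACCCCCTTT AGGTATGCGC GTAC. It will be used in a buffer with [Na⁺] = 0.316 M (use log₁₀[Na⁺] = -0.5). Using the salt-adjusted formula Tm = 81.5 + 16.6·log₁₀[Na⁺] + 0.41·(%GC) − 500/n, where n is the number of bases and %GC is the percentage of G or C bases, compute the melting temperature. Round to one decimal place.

92.8°C

Length n = 54. T=9, C=20, G=18, A=7
G+C = 38, so %GC = 38/54 × 100 = 70.37%
Salt term: 16.6 × (-0.5) = -8.3
GC term: 0.41 × 70.37 = 28.852; length term: −500/54 = −9.259
Tm = 81.5 + (-8.3) + 28.852 − 9.259 = 92.793 → 92.8°C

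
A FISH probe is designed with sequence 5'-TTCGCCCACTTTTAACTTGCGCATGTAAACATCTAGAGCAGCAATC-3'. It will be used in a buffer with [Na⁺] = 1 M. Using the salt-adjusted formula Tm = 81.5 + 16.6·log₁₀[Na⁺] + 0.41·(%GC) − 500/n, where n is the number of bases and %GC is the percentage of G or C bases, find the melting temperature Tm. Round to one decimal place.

88.5°C

Length n = 46. Base counts: T=13, A=13, G=7, C=13
G+C = 20, so %GC = 20/46 × 100 = 43.478%
Salt term: 16.6 × (0) = 0
GC term: 0.41 × 43.478 = 17.826; length term: −500/46 = −10.87
Tm = 81.5 + (0) + 17.826 − 10.87 = 88.456 → 88.5°C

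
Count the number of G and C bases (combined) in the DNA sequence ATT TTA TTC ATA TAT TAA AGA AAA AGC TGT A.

A=14, T=12, G=3, C=2
Total G or C: 3 + 2 = 5

5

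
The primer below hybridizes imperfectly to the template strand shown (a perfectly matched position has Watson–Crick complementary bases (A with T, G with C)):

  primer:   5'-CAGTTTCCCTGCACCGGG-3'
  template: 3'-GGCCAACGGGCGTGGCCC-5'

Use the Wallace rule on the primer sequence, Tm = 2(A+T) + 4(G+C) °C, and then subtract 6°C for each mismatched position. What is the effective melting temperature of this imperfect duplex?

Primer base counts: A=2, T=4, G=5, C=7 → A+T=6, G+C=12
Perfect-match Tm = 2(6) + 4(12) = 12 + 48 = 60°C
Mismatches (positions where the bases are not complementary): 4 (at positions 2, 4, 7, 10)
Effective Tm = 60 − 4×6 = 60 − 24 = 36°C

36°C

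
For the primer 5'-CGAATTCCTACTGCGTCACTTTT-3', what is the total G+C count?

10

Scanning the sequence gives C=7, T=9, A=4, G=3.
G+C = 3 + 7 = 10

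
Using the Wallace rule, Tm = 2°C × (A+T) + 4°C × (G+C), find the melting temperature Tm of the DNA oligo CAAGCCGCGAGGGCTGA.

58°C

Base counts: G=7, T=1, A=4, C=5
So N_AT = 5 and N_GC = 12.
Tm = 2(5) + 4(12) = 10 + 48 = 58°C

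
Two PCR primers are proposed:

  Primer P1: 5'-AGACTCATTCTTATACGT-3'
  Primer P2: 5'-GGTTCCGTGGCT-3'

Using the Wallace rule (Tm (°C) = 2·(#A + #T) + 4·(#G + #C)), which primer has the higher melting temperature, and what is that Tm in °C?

Primer P1, 48°C

Primer P1: A+T=12, G+C=6 → Tm = 2(12)+4(6) = 48°C
Primer P2: A+T=4, G+C=8 → Tm = 2(4)+4(8) = 40°C
48°C vs 40°C → primer P1 is higher.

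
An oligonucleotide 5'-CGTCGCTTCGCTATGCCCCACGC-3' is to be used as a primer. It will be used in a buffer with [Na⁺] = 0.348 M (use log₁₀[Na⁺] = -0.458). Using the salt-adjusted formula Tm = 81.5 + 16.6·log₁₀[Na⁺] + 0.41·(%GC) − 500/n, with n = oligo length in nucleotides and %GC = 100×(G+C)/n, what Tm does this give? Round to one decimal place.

Length n = 23. Counting bases: T=5, C=11, A=2, G=5
G+C = 16, so %GC = 16/23 × 100 = 69.565%
Salt term: 16.6 × (-0.458) = -7.603
GC term: 0.41 × 69.565 = 28.522; length term: −500/23 = −21.739
Tm = 81.5 + (-7.603) + 28.522 − 21.739 = 80.68 → 80.7°C

80.7°C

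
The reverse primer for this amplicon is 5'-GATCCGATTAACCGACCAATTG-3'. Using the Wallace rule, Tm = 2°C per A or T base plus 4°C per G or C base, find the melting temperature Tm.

64°C

Scanning the sequence gives G=4, A=7, C=6, T=5.
AT pairs contribute 12, GC pairs contribute 10.
Tm = 4·10 + 2·12 = 40 + 24 = 64°C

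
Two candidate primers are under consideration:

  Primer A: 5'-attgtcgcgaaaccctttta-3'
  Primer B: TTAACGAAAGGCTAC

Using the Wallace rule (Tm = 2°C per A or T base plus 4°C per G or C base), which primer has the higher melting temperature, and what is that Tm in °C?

Primer A, 56°C

Primer A: A+T=12, G+C=8 → Tm = 2(12)+4(8) = 56°C
Primer B: A+T=9, G+C=6 → Tm = 2(9)+4(6) = 42°C
56°C vs 42°C → primer A is higher.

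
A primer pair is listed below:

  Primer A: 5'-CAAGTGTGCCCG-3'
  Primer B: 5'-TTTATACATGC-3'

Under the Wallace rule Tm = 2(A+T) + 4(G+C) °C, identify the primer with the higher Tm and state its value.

Primer A: A+T=4, G+C=8 → Tm = 2(4)+4(8) = 40°C
Primer B: A+T=8, G+C=3 → Tm = 2(8)+4(3) = 28°C
40°C vs 28°C → primer A is higher.

Primer A, 40°C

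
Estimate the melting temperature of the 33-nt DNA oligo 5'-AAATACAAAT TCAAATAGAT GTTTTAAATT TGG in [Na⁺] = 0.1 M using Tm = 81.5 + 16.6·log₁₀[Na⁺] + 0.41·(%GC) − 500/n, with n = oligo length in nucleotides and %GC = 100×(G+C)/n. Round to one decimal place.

57.2°C

Length n = 33. Base counts: G=4, C=2, T=12, A=15
G+C = 6, so %GC = 6/33 × 100 = 18.182%
Salt term: 16.6 × (-1) = -16.6
GC term: 0.41 × 18.182 = 7.455; length term: −500/33 = −15.152
Tm = 81.5 + (-16.6) + 7.455 − 15.152 = 57.203 → 57.2°C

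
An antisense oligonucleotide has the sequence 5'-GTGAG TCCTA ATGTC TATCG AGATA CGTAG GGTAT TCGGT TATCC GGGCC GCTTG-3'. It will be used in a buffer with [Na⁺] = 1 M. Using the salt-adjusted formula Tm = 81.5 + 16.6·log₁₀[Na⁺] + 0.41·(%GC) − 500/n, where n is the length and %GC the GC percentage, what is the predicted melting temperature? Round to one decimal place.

Length n = 55. Counting bases: C=11, G=17, A=10, T=17
G+C = 28, so %GC = 28/55 × 100 = 50.909%
Salt term: 16.6 × (0) = 0
GC term: 0.41 × 50.909 = 20.873; length term: −500/55 = −9.091
Tm = 81.5 + (0) + 20.873 − 9.091 = 93.282 → 93.3°C

93.3°C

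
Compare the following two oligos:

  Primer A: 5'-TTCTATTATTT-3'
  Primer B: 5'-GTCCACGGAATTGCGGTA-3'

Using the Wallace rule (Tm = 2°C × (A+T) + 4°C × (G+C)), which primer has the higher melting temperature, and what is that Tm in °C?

Primer B, 56°C

Primer A: A+T=10, G+C=1 → Tm = 2(10)+4(1) = 24°C
Primer B: A+T=8, G+C=10 → Tm = 2(8)+4(10) = 56°C
24°C vs 56°C → primer B is higher.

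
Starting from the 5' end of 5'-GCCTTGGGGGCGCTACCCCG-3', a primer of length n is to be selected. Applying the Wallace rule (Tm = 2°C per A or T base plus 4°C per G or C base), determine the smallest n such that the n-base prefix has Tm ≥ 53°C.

n = 16

First 15 bases: GCCTTGGGGGCGCTA → Tm = 52°C (< 53°C)
First 16 bases: GCCTTGGGGGCGCTAC → Tm = 56°C (≥ 53°C)
Since every base adds ≥2°C, Tm only increases with n, so the threshold is first crossed at n = 16.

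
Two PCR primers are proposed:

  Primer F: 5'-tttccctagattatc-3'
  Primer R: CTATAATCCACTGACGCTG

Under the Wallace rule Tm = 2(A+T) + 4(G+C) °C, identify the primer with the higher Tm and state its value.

Primer R, 56°C

Primer F: A+T=10, G+C=5 → Tm = 2(10)+4(5) = 40°C
Primer R: A+T=10, G+C=9 → Tm = 2(10)+4(9) = 56°C
40°C vs 56°C → primer R is higher.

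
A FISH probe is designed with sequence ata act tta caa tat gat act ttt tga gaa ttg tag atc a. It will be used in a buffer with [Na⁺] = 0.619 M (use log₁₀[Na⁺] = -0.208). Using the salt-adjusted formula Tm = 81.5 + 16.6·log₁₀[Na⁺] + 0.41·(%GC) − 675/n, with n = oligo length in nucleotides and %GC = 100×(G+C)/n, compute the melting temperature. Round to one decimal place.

Length n = 40. Base counts: G=5, T=16, C=4, A=15
G+C = 9, so %GC = 9/40 × 100 = 22.5%
Salt term: 16.6 × (-0.208) = -3.453
GC term: 0.41 × 22.5 = 9.225; length term: −675/40 = −16.875
Tm = 81.5 + (-3.453) + 9.225 − 16.875 = 70.397 → 70.4°C

70.4°C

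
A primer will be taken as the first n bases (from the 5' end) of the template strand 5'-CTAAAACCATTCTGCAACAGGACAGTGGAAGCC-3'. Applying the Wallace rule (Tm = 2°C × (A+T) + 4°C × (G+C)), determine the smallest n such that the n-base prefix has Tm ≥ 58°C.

n = 21

First 20 bases: CTAAAACCATTCTGCAACAG → Tm = 56°C (< 58°C)
First 21 bases: CTAAAACCATTCTGCAACAGG → Tm = 60°C (≥ 58°C)
Each additional base adds 2°C (A/T) or 4°C (G/C), so Tm is non-decreasing in n; n = 21 is the first length to reach 58°C.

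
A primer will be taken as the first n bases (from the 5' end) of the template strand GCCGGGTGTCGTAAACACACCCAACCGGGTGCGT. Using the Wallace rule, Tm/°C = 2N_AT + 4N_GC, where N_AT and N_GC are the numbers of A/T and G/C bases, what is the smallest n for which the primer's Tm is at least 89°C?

First 27 bases: GCCGGGTGTCGTAAACACACCCAACCG → Tm = 88°C (< 89°C)
First 28 bases: GCCGGGTGTCGTAAACACACCCAACCGG → Tm = 92°C (≥ 89°C)
Each additional base adds 2°C (A/T) or 4°C (G/C), so Tm is non-decreasing in n; n = 28 is the first length to reach 89°C.

n = 28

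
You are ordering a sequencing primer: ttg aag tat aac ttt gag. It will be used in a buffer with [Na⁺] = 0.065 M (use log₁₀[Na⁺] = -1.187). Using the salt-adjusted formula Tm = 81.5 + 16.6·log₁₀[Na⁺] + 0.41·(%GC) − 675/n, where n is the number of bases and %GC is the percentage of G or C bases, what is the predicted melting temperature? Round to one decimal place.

35.7°C

Length n = 18. G=4, A=6, T=7, C=1
G+C = 5, so %GC = 5/18 × 100 = 27.778%
Salt term: 16.6 × (-1.187) = -19.704
GC term: 0.41 × 27.778 = 11.389; length term: −675/18 = −37.5
Tm = 81.5 + (-19.704) + 11.389 − 37.5 = 35.685 → 35.7°C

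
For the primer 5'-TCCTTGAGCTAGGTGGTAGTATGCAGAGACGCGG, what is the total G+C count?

19

Base counts: T=8, A=7, C=6, G=13
G+C = 13 + 6 = 19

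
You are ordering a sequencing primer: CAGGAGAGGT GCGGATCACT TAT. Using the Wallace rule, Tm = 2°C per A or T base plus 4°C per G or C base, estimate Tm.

Base counts: C=4, T=5, G=8, A=6
So N_AT = 11 and N_GC = 12.
Tm = 2×11 + 4×12 = 70°C

70°C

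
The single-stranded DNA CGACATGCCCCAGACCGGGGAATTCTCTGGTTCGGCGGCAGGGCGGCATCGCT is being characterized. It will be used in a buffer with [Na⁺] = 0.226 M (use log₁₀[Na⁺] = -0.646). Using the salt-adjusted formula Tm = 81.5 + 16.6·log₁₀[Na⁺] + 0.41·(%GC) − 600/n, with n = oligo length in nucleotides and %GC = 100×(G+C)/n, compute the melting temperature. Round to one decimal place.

Length n = 53. A=8, C=17, G=19, T=9
G+C = 36, so %GC = 36/53 × 100 = 67.925%
Salt term: 16.6 × (-0.646) = -10.724
GC term: 0.41 × 67.925 = 27.849; length term: −600/53 = −11.321
Tm = 81.5 + (-10.724) + 27.849 − 11.321 = 87.304 → 87.3°C

87.3°C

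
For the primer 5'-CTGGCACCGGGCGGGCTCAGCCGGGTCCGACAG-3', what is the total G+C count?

Scanning the sequence gives T=3, G=14, C=12, A=4.
Total G or C: 14 + 12 = 26

26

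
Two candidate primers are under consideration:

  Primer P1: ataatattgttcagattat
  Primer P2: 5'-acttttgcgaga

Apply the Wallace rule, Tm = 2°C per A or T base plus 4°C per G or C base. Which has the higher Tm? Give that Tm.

Primer P1: A+T=16, G+C=3 → Tm = 2(16)+4(3) = 44°C
Primer P2: A+T=7, G+C=5 → Tm = 2(7)+4(5) = 34°C
44°C vs 34°C → primer P1 is higher.

Primer P1, 44°C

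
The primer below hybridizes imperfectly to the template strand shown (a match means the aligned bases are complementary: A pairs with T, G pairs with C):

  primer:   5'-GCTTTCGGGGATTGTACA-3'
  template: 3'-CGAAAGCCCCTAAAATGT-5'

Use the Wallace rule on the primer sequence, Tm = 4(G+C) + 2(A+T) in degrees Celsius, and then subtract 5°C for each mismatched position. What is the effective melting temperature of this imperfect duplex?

49°C

Primer base counts: A=3, T=6, G=6, C=3 → A+T=9, G+C=9
Perfect-match Tm = 2(9) + 4(9) = 18 + 36 = 54°C
Mismatches (positions where the bases are not complementary): 1 (at position 14)
Effective Tm = 54 − 1×5 = 54 − 5 = 49°C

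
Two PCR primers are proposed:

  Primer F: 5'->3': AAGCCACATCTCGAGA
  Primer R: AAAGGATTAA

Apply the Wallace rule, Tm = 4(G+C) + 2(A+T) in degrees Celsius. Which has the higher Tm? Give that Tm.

Primer F: A+T=8, G+C=8 → Tm = 2(8)+4(8) = 48°C
Primer R: A+T=8, G+C=2 → Tm = 2(8)+4(2) = 24°C
48°C vs 24°C → primer F is higher.

Primer F, 48°C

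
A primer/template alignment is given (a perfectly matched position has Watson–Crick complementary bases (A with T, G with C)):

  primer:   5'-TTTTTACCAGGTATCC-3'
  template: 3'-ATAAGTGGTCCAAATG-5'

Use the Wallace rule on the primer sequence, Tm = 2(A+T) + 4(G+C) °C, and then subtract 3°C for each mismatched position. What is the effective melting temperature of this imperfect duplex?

Primer base counts: A=3, T=7, G=2, C=4 → A+T=10, G+C=6
Perfect-match Tm = 2(10) + 4(6) = 20 + 24 = 44°C
Mismatches (positions where the bases are not complementary): 4 (at positions 2, 5, 13, 15)
Effective Tm = 44 − 4×3 = 44 − 12 = 32°C

32°C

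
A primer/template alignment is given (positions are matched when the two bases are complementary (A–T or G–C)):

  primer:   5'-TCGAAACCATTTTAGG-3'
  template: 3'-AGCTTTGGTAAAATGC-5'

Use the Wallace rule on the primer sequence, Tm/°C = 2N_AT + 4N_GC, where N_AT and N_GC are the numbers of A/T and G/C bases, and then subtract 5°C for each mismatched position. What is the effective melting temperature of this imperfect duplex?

Primer base counts: A=5, T=5, G=3, C=3 → A+T=10, G+C=6
Perfect-match Tm = 2(10) + 4(6) = 20 + 24 = 44°C
Mismatches (positions where the bases are not complementary): 1 (at position 15)
Effective Tm = 44 − 1×5 = 44 − 5 = 39°C

39°C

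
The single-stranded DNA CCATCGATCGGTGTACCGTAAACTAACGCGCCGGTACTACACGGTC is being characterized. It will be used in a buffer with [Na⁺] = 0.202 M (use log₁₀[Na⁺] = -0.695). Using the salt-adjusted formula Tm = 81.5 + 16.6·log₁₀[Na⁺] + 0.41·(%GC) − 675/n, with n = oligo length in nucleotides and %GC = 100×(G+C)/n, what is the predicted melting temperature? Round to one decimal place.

78.5°C

Length n = 46. Scanning the sequence gives G=11, C=15, T=9, A=11.
G+C = 26, so %GC = 26/46 × 100 = 56.522%
Salt term: 16.6 × (-0.695) = -11.537
GC term: 0.41 × 56.522 = 23.174; length term: −675/46 = −14.674
Tm = 81.5 + (-11.537) + 23.174 − 14.674 = 78.463 → 78.5°C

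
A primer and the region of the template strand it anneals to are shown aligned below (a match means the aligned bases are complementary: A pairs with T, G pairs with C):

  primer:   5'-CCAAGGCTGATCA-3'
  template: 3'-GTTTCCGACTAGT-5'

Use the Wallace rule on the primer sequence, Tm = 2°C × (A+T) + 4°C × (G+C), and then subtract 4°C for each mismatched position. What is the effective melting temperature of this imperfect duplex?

36°C

Primer base counts: A=4, T=2, G=3, C=4 → A+T=6, G+C=7
Perfect-match Tm = 2(6) + 4(7) = 12 + 28 = 40°C
Mismatches (positions where the bases are not complementary): 1 (at position 2)
Effective Tm = 40 − 1×4 = 40 − 4 = 36°C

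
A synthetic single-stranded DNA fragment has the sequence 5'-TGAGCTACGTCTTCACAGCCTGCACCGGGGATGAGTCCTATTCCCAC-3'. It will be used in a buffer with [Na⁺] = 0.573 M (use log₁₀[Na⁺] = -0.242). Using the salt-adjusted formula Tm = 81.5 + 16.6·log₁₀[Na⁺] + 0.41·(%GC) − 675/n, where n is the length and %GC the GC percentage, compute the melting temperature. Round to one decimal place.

86.7°C

Length n = 47. Scanning the sequence gives A=9, G=11, T=11, C=16.
G+C = 27, so %GC = 27/47 × 100 = 57.447%
Salt term: 16.6 × (-0.242) = -4.017
GC term: 0.41 × 57.447 = 23.553; length term: −675/47 = −14.362
Tm = 81.5 + (-4.017) + 23.553 − 14.362 = 86.674 → 86.7°C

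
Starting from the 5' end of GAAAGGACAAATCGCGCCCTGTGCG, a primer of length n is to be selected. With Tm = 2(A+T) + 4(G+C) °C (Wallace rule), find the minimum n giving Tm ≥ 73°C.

First 23 bases: GAAAGGACAAATCGCGCCCTGTG → Tm = 72°C (< 73°C)
First 24 bases: GAAAGGACAAATCGCGCCCTGTGC → Tm = 76°C (≥ 73°C)
Each additional base adds 2°C (A/T) or 4°C (G/C), so Tm is non-decreasing in n; n = 24 is the first length to reach 73°C.

n = 24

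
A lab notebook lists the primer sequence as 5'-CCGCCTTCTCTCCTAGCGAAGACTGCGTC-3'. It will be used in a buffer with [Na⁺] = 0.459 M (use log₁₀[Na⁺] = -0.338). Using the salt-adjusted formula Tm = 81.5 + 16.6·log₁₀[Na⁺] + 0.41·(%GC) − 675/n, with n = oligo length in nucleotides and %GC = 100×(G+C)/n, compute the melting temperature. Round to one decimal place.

Length n = 29. T=7, A=4, C=12, G=6
G+C = 18, so %GC = 18/29 × 100 = 62.069%
Salt term: 16.6 × (-0.338) = -5.611
GC term: 0.41 × 62.069 = 25.448; length term: −675/29 = −23.276
Tm = 81.5 + (-5.611) + 25.448 − 23.276 = 78.061 → 78.1°C

78.1°C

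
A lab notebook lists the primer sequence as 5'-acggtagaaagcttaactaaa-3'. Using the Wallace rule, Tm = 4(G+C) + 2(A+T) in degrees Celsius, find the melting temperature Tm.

Scanning the sequence gives G=4, T=4, A=10, C=3.
A+T = 14, G+C = 7
Tm = 4·7 + 2·14 = 28 + 28 = 56°C

56°C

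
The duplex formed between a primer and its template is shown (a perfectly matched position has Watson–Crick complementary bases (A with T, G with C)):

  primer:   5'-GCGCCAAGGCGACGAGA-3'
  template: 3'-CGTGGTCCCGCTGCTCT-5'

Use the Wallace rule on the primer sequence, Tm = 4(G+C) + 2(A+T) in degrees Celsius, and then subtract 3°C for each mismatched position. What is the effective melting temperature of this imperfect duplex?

52°C

Primer base counts: A=5, T=0, G=7, C=5 → A+T=5, G+C=12
Perfect-match Tm = 2(5) + 4(12) = 10 + 48 = 58°C
Mismatches (positions where the bases are not complementary): 2 (at positions 3, 7)
Effective Tm = 58 − 2×3 = 58 − 6 = 52°C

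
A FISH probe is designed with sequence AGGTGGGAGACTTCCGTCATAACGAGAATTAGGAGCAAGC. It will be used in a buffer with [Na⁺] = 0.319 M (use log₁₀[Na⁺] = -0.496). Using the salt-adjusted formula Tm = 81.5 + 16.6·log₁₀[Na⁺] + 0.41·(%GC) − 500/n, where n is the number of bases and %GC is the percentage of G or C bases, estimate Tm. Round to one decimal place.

81.3°C

Length n = 40. Base counts: A=13, T=7, C=7, G=13
G+C = 20, so %GC = 20/40 × 100 = 50%
Salt term: 16.6 × (-0.496) = -8.234
GC term: 0.41 × 50 = 20.5; length term: −500/40 = −12.5
Tm = 81.5 + (-8.234) + 20.5 − 12.5 = 81.266 → 81.3°C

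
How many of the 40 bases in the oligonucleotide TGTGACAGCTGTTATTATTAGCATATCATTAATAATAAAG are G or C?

10

Scanning the sequence gives G=6, C=4, A=15, T=15.
Total G or C: 6 + 4 = 10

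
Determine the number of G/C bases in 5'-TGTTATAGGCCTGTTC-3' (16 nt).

7

Scanning the sequence gives T=7, G=4, C=3, A=2.
G+C = 4 + 3 = 7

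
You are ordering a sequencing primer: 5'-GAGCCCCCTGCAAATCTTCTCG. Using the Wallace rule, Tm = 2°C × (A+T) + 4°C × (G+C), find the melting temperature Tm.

70°C

Counting bases: G=4, T=5, C=9, A=4
AT pairs contribute 9, GC pairs contribute 13.
Tm = 2×9 + 4×13 = 70°C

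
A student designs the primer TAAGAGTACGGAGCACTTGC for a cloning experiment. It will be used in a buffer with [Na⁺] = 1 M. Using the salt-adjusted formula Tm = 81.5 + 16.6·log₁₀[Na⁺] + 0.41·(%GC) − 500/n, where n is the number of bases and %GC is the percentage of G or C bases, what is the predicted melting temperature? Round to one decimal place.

77.0°C

Length n = 20. Counting bases: T=4, C=4, A=6, G=6
G+C = 10, so %GC = 10/20 × 100 = 50%
Salt term: 16.6 × (0) = 0
GC term: 0.41 × 50 = 20.5; length term: −500/20 = −25
Tm = 81.5 + (0) + 20.5 − 25 = 77 → 77.0°C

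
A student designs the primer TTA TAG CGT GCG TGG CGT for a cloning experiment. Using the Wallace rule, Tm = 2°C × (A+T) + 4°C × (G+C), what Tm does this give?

56°C

A=2, T=6, C=3, G=7
So N_AT = 8 and N_GC = 10.
Tm = 2×8 + 4×10 = 56°C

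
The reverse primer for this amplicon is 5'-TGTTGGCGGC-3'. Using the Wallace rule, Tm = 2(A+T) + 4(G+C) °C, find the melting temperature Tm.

G=5, C=2, A=0, T=3
So N_AT = 3 and N_GC = 7.
Tm = 2(3) + 4(7) = 6 + 28 = 34°C

34°C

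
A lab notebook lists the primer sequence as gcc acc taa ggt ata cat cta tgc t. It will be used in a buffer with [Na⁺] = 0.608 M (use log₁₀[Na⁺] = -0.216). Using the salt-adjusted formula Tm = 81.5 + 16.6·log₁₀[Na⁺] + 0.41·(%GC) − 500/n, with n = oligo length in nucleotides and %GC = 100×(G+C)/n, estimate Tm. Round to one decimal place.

Length n = 25. A=7, T=7, C=7, G=4
G+C = 11, so %GC = 11/25 × 100 = 44%
Salt term: 16.6 × (-0.216) = -3.586
GC term: 0.41 × 44 = 18.04; length term: −500/25 = −20
Tm = 81.5 + (-3.586) + 18.04 − 20 = 75.954 → 76.0°C

76.0°C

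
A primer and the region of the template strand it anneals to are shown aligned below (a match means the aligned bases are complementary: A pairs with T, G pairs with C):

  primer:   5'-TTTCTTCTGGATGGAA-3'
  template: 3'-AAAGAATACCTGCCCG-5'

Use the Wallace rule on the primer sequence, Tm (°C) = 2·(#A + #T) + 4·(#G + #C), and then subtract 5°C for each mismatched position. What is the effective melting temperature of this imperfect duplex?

Primer base counts: A=3, T=7, G=4, C=2 → A+T=10, G+C=6
Perfect-match Tm = 2(10) + 4(6) = 20 + 24 = 44°C
Mismatches (positions where the bases are not complementary): 4 (at positions 7, 12, 15, 16)
Effective Tm = 44 − 4×5 = 44 − 20 = 24°C

24°C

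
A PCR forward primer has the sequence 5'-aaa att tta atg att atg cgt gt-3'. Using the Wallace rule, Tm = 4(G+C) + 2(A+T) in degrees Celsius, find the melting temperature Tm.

56°C

A=8, T=10, C=1, G=4
A+T = 18, G+C = 5
Tm = 4·5 + 2·18 = 20 + 36 = 56°C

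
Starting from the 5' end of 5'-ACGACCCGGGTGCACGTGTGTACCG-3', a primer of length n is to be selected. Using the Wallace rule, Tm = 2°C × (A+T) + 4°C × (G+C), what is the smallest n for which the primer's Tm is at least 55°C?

n = 16

First 15 bases: ACGACCCGGGTGCAC → Tm = 52°C (< 55°C)
First 16 bases: ACGACCCGGGTGCACG → Tm = 56°C (≥ 55°C)
Since every base adds ≥2°C, Tm only increases with n, so the threshold is first crossed at n = 16.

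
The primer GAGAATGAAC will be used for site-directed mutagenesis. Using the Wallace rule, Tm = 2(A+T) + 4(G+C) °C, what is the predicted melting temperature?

28°C

Counting bases: A=5, G=3, T=1, C=1
AT pairs contribute 6, GC pairs contribute 4.
Tm = 2×6 + 4×4 = 28°C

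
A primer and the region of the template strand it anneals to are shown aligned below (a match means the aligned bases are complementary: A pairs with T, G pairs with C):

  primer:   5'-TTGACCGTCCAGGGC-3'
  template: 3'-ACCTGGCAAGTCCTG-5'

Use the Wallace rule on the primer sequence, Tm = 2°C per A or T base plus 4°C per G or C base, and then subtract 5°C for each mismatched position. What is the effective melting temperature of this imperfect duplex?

35°C

Primer base counts: A=2, T=3, G=5, C=5 → A+T=5, G+C=10
Perfect-match Tm = 2(5) + 4(10) = 10 + 40 = 50°C
Mismatches (positions where the bases are not complementary): 3 (at positions 2, 9, 14)
Effective Tm = 50 − 3×5 = 50 − 15 = 35°C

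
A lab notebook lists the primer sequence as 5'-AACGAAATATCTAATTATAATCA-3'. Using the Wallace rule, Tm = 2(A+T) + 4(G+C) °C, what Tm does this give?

Scanning the sequence gives A=12, C=3, T=7, G=1.
AT pairs contribute 19, GC pairs contribute 4.
Tm = 2×19 + 4×4 = 54°C

54°C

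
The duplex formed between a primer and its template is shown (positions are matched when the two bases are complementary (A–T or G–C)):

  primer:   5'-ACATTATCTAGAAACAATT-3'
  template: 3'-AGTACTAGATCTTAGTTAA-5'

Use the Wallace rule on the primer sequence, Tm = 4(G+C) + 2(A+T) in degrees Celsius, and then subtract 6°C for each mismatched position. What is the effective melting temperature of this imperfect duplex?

Primer base counts: A=9, T=6, G=1, C=3 → A+T=15, G+C=4
Perfect-match Tm = 2(15) + 4(4) = 30 + 16 = 46°C
Mismatches (positions where the bases are not complementary): 3 (at positions 1, 5, 14)
Effective Tm = 46 − 3×6 = 46 − 18 = 28°C

28°C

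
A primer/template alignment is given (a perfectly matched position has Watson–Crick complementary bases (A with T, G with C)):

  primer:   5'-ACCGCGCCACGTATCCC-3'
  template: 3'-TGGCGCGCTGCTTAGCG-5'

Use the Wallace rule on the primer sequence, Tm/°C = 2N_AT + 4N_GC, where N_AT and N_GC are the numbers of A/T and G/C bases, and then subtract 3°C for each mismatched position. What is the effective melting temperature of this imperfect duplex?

Primer base counts: A=3, T=2, G=3, C=9 → A+T=5, G+C=12
Perfect-match Tm = 2(5) + 4(12) = 10 + 48 = 58°C
Mismatches (positions where the bases are not complementary): 3 (at positions 8, 12, 16)
Effective Tm = 58 − 3×3 = 58 − 9 = 49°C

49°C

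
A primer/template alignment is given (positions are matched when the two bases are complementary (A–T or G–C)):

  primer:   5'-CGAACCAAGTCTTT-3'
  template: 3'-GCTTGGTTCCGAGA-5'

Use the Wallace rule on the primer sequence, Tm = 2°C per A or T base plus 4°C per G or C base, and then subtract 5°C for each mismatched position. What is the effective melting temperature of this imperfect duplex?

30°C

Primer base counts: A=4, T=4, G=2, C=4 → A+T=8, G+C=6
Perfect-match Tm = 2(8) + 4(6) = 16 + 24 = 40°C
Mismatches (positions where the bases are not complementary): 2 (at positions 10, 13)
Effective Tm = 40 − 2×5 = 40 − 10 = 30°C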